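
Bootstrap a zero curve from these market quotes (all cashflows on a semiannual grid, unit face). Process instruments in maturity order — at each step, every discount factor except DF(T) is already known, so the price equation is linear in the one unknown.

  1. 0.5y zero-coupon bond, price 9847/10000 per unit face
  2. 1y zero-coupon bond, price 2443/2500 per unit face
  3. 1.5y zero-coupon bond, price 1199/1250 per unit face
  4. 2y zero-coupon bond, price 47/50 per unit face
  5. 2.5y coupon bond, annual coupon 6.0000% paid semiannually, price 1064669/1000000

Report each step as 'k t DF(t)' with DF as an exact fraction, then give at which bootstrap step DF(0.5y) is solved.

1 1/2 9847/10000
2 1 2443/2500
3 3/2 1199/1250
4 2 47/50
5 5/2 2303/2500
DF(0.5y) is solved at step 1

step 1 [0.5y] zero: DF = P = 9847/10000 ≈ 0.984700
step 2 [1y] zero: DF = P = 2443/2500 ≈ 0.977200
step 3 [1.5y] zero: DF = P = 1199/1250 ≈ 0.959200
step 4 [2y] zero: DF = P = 47/50 ≈ 0.940000
step 5 [2.5y] bond c/2=3/100: DF=(1064669/1000000 − 3/100·(0.984700+0.977200+0.959200+0.940000))/(1+3/100) = 2303/2500 ≈ 0.921200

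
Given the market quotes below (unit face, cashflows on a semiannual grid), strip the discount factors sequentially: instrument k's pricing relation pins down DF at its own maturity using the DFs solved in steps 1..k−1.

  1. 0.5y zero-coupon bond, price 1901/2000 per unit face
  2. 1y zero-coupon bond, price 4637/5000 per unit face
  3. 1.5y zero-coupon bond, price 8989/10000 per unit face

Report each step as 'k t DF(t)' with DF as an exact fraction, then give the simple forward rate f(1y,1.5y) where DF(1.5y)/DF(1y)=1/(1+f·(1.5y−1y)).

step 1 [0.5y] zero: DF = P = 1901/2000 ≈ 0.950500
step 2 [1y] zero: DF = P = 4637/5000 ≈ 0.927400
step 3 [1.5y] zero: DF = P = 8989/10000 ≈ 0.898900

1 1/2 1901/2000
2 1 4637/5000
3 3/2 8989/10000
f(1y,1.5y) = ((4637/5000)/(8989/10000) − 1)/(1/2) = 570/8989 ≈ 6.3411%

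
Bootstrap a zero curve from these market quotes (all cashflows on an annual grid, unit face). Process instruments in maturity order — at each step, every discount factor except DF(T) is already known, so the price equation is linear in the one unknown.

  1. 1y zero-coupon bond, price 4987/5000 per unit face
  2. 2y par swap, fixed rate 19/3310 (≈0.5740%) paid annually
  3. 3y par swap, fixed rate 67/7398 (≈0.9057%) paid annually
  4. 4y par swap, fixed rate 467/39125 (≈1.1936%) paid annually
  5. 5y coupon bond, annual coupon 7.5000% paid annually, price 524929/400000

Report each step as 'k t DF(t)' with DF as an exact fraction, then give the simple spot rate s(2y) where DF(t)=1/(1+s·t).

1 1 4987/5000
2 2 4943/5000
3 3 2433/2500
4 4 9533/10000
5 5 4739/5000
s(2y) = (1/(4943/5000) − 1)/(2) = 57/9886 ≈ 0.5766%

step 1 [1y] zero: DF = P = 4987/5000 ≈ 0.997400
step 2 [2y] swap r/1=19/3310: DF=(1 − 19/3310·(0.997400))/(1+19/3310) = 4943/5000 ≈ 0.988600
step 3 [3y] swap r/1=67/7398: DF=(1 − 67/7398·(0.997400+0.988600))/(1+67/7398) = 2433/2500 ≈ 0.973200
step 4 [4y] swap r/1=467/39125: DF=(1 − 467/39125·(0.997400+0.988600+0.973200))/(1+467/39125) = 9533/10000 ≈ 0.953300
step 5 [5y] bond c/1=3/40: DF=(524929/400000 − 3/40·(0.997400+0.988600+0.973200+0.953300))/(1+3/40) = 4739/5000 ≈ 0.947800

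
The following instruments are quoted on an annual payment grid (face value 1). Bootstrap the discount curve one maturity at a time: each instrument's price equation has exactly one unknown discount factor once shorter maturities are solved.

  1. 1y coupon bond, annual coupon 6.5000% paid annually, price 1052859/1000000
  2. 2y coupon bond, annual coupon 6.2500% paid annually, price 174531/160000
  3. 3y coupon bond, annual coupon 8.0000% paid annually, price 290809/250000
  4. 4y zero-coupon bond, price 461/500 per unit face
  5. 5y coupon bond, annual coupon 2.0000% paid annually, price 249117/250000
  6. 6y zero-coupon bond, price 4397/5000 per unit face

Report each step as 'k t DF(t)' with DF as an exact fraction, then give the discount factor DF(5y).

1 1 4943/5000
2 2 1937/2000
3 3 9321/10000
4 4 461/500
5 5 4511/5000
6 6 4397/5000
DF(5y) = 4511/5000 ≈ 0.902200

step 1 [1y] bond c/1=13/200: DF=(1052859/1000000 − 13/200·(0))/(1+13/200) = 4943/5000 ≈ 0.988600
step 2 [2y] bond c/1=1/16: DF=(174531/160000 − 1/16·(0.988600))/(1+1/16) = 1937/2000 ≈ 0.968500
step 3 [3y] bond c/1=2/25: DF=(290809/250000 − 2/25·(0.988600+0.968500))/(1+2/25) = 9321/10000 ≈ 0.932100
step 4 [4y] zero: DF = P = 461/500 ≈ 0.922000
step 5 [5y] bond c/1=1/50: DF=(249117/250000 − 1/50·(0.988600+0.968500+0.932100+0.922000))/(1+1/50) = 4511/5000 ≈ 0.902200
step 6 [6y] zero: DF = P = 4397/5000 ≈ 0.879400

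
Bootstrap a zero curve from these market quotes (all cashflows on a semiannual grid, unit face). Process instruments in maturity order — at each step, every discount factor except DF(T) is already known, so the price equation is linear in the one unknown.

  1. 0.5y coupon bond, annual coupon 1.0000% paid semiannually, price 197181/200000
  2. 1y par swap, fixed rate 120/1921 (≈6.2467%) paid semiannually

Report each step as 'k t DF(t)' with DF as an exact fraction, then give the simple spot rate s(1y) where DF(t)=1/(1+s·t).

step 1 [0.5y] bond c/2=1/200: DF=(197181/200000 − 1/200·(0))/(1+1/200) = 981/1000 ≈ 0.981000
step 2 [1y] swap r/2=60/1921: DF=(1 − 60/1921·(0.981000))/(1+60/1921) = 47/50 ≈ 0.940000

1 1/2 981/1000
2 1 47/50
s(1y) = (1/(47/50) − 1)/(1) = 3/47 ≈ 6.3830%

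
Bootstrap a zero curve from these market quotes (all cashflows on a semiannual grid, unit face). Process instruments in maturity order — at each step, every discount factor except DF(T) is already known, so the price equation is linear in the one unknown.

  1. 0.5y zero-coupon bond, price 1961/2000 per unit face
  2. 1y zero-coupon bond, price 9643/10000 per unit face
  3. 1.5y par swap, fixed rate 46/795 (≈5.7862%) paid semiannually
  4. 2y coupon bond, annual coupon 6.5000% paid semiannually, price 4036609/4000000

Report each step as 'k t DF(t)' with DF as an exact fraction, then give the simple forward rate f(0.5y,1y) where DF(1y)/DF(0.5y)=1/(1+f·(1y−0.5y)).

step 1 [0.5y] zero: DF = P = 1961/2000 ≈ 0.980500
step 2 [1y] zero: DF = P = 9643/10000 ≈ 0.964300
step 3 [1.5y] swap r/2=23/795: DF=(1 − 23/795·(0.980500+0.964300))/(1+23/795) = 2293/2500 ≈ 0.917200
step 4 [2y] bond c/2=13/400: DF=(4036609/4000000 − 13/400·(0.980500+0.964300+0.917200))/(1+13/400) = 8873/10000 ≈ 0.887300

1 1/2 1961/2000
2 1 9643/10000
3 3/2 2293/2500
4 2 8873/10000
f(0.5y,1y) = ((1961/2000)/(9643/10000) − 1)/(1/2) = 324/9643 ≈ 3.3600%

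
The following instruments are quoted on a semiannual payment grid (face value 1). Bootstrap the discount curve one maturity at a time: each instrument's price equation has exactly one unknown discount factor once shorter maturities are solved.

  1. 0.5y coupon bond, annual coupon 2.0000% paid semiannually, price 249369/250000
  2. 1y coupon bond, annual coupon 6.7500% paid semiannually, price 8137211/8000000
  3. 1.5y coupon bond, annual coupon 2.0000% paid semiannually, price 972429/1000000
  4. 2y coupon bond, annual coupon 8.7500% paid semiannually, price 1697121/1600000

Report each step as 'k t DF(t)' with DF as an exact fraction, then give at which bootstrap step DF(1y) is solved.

1 1/2 2469/2500
2 1 9517/10000
3 3/2 2359/2500
4 2 4477/5000
DF(1y) is solved at step 2

step 1 [0.5y] bond c/2=1/100: DF=(249369/250000 − 1/100·(0))/(1+1/100) = 2469/2500 ≈ 0.987600
step 2 [1y] bond c/2=27/800: DF=(8137211/8000000 − 27/800·(0.987600))/(1+27/800) = 9517/10000 ≈ 0.951700
step 3 [1.5y] bond c/2=1/100: DF=(972429/1000000 − 1/100·(0.987600+0.951700))/(1+1/100) = 2359/2500 ≈ 0.943600
step 4 [2y] bond c/2=7/160: DF=(1697121/1600000 − 7/160·(0.987600+0.951700+0.943600))/(1+7/160) = 4477/5000 ≈ 0.895400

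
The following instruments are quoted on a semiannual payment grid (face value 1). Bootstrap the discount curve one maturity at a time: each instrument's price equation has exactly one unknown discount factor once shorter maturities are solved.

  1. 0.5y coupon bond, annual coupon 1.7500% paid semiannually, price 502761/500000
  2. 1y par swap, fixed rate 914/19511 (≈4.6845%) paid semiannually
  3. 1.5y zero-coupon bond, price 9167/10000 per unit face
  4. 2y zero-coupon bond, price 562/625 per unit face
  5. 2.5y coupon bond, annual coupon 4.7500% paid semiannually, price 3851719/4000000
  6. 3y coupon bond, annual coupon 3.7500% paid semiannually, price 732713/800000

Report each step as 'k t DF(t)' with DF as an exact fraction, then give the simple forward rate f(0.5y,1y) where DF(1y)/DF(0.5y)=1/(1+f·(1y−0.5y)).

step 1 [0.5y] bond c/2=7/800: DF=(502761/500000 − 7/800·(0))/(1+7/800) = 623/625 ≈ 0.996800
step 2 [1y] swap r/2=457/19511: DF=(1 − 457/19511·(0.996800))/(1+457/19511) = 9543/10000 ≈ 0.954300
step 3 [1.5y] zero: DF = P = 9167/10000 ≈ 0.916700
step 4 [2y] zero: DF = P = 562/625 ≈ 0.899200
step 5 [2.5y] bond c/2=19/800: DF=(3851719/4000000 − 19/800·(0.996800+0.954300+0.916700+0.899200))/(1+19/800) = 2133/2500 ≈ 0.853200
step 6 [3y] bond c/2=3/160: DF=(732713/800000 − 3/160·(0.996800+0.954300+0.916700+0.899200+0.853200))/(1+3/160) = 407/500 ≈ 0.814000

1 1/2 623/625
2 1 9543/10000
3 3/2 9167/10000
4 2 562/625
5 5/2 2133/2500
6 3 407/500
f(0.5y,1y) = ((623/625)/(9543/10000) − 1)/(1/2) = 850/9543 ≈ 8.9071%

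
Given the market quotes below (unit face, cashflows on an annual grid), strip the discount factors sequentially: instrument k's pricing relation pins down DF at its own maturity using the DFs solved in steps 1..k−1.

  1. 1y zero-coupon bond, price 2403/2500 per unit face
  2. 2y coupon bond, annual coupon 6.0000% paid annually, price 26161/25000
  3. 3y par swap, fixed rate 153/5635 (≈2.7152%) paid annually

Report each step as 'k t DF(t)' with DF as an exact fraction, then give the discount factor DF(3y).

1 1 2403/2500
2 2 583/625
3 3 1847/2000
DF(3y) = 1847/2000 ≈ 0.923500

step 1 [1y] zero: DF = P = 2403/2500 ≈ 0.961200
step 2 [2y] bond c/1=3/50: DF=(26161/25000 − 3/50·(0.961200))/(1+3/50) = 583/625 ≈ 0.932800
step 3 [3y] swap r/1=153/5635: DF=(1 − 153/5635·(0.961200+0.932800))/(1+153/5635) = 1847/2000 ≈ 0.923500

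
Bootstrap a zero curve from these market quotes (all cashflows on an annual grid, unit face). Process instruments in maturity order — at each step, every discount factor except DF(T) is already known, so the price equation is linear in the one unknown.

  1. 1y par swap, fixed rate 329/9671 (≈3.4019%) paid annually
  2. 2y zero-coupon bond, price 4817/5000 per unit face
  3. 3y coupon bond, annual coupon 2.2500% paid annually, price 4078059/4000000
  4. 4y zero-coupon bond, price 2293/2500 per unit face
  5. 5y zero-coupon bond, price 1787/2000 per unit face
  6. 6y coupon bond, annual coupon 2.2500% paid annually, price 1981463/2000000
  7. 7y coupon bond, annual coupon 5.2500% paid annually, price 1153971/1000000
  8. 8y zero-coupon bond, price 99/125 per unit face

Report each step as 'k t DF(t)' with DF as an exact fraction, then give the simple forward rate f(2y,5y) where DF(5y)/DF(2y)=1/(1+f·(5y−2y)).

step 1 [1y] swap r/1=329/9671: DF=(1 − 329/9671·(0))/(1+329/9671) = 9671/10000 ≈ 0.967100
step 2 [2y] zero: DF = P = 4817/5000 ≈ 0.963400
step 3 [3y] bond c/1=9/400: DF=(4078059/4000000 − 9/400·(0.967100+0.963400))/(1+9/400) = 4773/5000 ≈ 0.954600
step 4 [4y] zero: DF = P = 2293/2500 ≈ 0.917200
step 5 [5y] zero: DF = P = 1787/2000 ≈ 0.893500
step 6 [6y] bond c/1=9/400: DF=(1981463/2000000 − 9/400·(0.967100+0.963400+0.954600+0.917200+0.893500))/(1+9/400) = 541/625 ≈ 0.865600
step 7 [7y] bond c/1=21/400: DF=(1153971/1000000 − 21/400·(0.967100+0.963400+0.954600+0.917200+0.893500+0.865600))/(1+21/400) = 819/1000 ≈ 0.819000
step 8 [8y] zero: DF = P = 99/125 ≈ 0.792000

1 1 9671/10000
2 2 4817/5000
3 3 4773/5000
4 4 2293/2500
5 5 1787/2000
6 6 541/625
7 7 819/1000
8 8 99/125
f(2y,5y) = ((4817/5000)/(1787/2000) − 1)/(3) = 233/8935 ≈ 2.6077%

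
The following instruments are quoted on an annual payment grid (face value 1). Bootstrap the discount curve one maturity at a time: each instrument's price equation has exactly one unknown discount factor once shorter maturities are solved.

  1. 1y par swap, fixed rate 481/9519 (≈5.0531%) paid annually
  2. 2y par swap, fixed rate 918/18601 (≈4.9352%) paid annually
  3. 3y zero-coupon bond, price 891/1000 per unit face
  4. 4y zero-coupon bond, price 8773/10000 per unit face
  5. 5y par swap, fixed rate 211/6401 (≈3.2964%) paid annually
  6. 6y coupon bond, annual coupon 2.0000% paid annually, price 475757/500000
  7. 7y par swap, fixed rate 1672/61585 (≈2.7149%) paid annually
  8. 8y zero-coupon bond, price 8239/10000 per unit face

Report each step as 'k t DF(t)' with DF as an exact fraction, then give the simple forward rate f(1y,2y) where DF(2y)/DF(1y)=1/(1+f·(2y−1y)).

1 1 9519/10000
2 2 4541/5000
3 3 891/1000
4 4 8773/10000
5 5 8523/10000
6 6 169/200
7 7 1041/1250
8 8 8239/10000
f(1y,2y) = ((9519/10000)/(4541/5000) − 1)/(1) = 23/478 ≈ 4.8117%

step 1 [1y] swap r/1=481/9519: DF=(1 − 481/9519·(0))/(1+481/9519) = 9519/10000 ≈ 0.951900
step 2 [2y] swap r/1=918/18601: DF=(1 − 918/18601·(0.951900))/(1+918/18601) = 4541/5000 ≈ 0.908200
step 3 [3y] zero: DF = P = 891/1000 ≈ 0.891000
step 4 [4y] zero: DF = P = 8773/10000 ≈ 0.877300
step 5 [5y] swap r/1=211/6401: DF=(1 − 211/6401·(0.951900+0.908200+0.891000+0.877300))/(1+211/6401) = 8523/10000 ≈ 0.852300
step 6 [6y] bond c/1=1/50: DF=(475757/500000 − 1/50·(0.951900+0.908200+0.891000+0.877300+0.852300))/(1+1/50) = 169/200 ≈ 0.845000
step 7 [7y] swap r/1=1672/61585: DF=(1 − 1672/61585·(0.951900+0.908200+0.891000+0.877300+0.852300+0.845000))/(1+1672/61585) = 1041/1250 ≈ 0.832800
step 8 [8y] zero: DF = P = 8239/10000 ≈ 0.823900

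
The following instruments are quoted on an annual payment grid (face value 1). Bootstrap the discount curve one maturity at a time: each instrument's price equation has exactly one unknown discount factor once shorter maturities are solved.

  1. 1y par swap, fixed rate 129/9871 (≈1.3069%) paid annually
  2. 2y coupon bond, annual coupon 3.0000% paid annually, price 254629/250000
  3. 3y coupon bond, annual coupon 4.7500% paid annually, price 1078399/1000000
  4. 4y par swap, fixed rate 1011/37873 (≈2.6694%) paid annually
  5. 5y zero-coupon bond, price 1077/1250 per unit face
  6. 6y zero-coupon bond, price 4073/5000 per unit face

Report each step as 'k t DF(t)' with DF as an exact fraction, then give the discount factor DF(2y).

1 1 9871/10000
2 2 9601/10000
3 3 2353/2500
4 4 8989/10000
5 5 1077/1250
6 6 4073/5000
DF(2y) = 9601/10000 ≈ 0.960100

step 1 [1y] swap r/1=129/9871: DF=(1 − 129/9871·(0))/(1+129/9871) = 9871/10000 ≈ 0.987100
step 2 [2y] bond c/1=3/100: DF=(254629/250000 − 3/100·(0.987100))/(1+3/100) = 9601/10000 ≈ 0.960100
step 3 [3y] bond c/1=19/400: DF=(1078399/1000000 − 19/400·(0.987100+0.960100))/(1+19/400) = 2353/2500 ≈ 0.941200
step 4 [4y] swap r/1=1011/37873: DF=(1 − 1011/37873·(0.987100+0.960100+0.941200))/(1+1011/37873) = 8989/10000 ≈ 0.898900
step 5 [5y] zero: DF = P = 1077/1250 ≈ 0.861600
step 6 [6y] zero: DF = P = 4073/5000 ≈ 0.814600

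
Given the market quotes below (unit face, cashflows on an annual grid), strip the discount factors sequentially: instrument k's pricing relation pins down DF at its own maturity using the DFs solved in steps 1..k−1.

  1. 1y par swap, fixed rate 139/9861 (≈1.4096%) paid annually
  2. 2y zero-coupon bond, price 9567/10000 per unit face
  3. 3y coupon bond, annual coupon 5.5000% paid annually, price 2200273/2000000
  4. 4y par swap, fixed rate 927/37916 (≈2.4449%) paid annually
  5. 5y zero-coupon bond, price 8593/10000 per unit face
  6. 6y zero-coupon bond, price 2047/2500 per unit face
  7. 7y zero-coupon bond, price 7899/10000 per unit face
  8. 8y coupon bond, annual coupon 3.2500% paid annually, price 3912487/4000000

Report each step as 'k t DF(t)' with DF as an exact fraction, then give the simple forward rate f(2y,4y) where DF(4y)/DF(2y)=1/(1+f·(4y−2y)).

step 1 [1y] swap r/1=139/9861: DF=(1 − 139/9861·(0))/(1+139/9861) = 9861/10000 ≈ 0.986100
step 2 [2y] zero: DF = P = 9567/10000 ≈ 0.956700
step 3 [3y] bond c/1=11/200: DF=(2200273/2000000 − 11/200·(0.986100+0.956700))/(1+11/200) = 1883/2000 ≈ 0.941500
step 4 [4y] swap r/1=927/37916: DF=(1 − 927/37916·(0.986100+0.956700+0.941500))/(1+927/37916) = 9073/10000 ≈ 0.907300
step 5 [5y] zero: DF = P = 8593/10000 ≈ 0.859300
step 6 [6y] zero: DF = P = 2047/2500 ≈ 0.818800
step 7 [7y] zero: DF = P = 7899/10000 ≈ 0.789900
step 8 [8y] bond c/1=13/400: DF=(3912487/4000000 − 13/400·(0.986100+0.956700+0.941500+0.907300+0.859300+0.818800+0.789900))/(1+13/400) = 7503/10000 ≈ 0.750300

1 1 9861/10000
2 2 9567/10000
3 3 1883/2000
4 4 9073/10000
5 5 8593/10000
6 6 2047/2500
7 7 7899/10000
8 8 7503/10000
f(2y,4y) = ((9567/10000)/(9073/10000) − 1)/(2) = 247/9073 ≈ 2.7224%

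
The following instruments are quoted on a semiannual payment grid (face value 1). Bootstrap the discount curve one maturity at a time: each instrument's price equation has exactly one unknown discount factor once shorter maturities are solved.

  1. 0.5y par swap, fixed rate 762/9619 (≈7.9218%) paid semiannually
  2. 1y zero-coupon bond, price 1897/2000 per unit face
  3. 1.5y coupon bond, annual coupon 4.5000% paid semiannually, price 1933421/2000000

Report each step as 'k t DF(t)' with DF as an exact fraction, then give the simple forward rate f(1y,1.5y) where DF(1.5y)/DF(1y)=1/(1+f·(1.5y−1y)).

1 1/2 9619/10000
2 1 1897/2000
3 3/2 4517/5000
f(1y,1.5y) = ((1897/2000)/(4517/5000) − 1)/(1/2) = 451/4517 ≈ 9.9845%

step 1 [0.5y] swap r/2=381/9619: DF=(1 − 381/9619·(0))/(1+381/9619) = 9619/10000 ≈ 0.961900
step 2 [1y] zero: DF = P = 1897/2000 ≈ 0.948500
step 3 [1.5y] bond c/2=9/400: DF=(1933421/2000000 − 9/400·(0.961900+0.948500))/(1+9/400) = 4517/5000 ≈ 0.903400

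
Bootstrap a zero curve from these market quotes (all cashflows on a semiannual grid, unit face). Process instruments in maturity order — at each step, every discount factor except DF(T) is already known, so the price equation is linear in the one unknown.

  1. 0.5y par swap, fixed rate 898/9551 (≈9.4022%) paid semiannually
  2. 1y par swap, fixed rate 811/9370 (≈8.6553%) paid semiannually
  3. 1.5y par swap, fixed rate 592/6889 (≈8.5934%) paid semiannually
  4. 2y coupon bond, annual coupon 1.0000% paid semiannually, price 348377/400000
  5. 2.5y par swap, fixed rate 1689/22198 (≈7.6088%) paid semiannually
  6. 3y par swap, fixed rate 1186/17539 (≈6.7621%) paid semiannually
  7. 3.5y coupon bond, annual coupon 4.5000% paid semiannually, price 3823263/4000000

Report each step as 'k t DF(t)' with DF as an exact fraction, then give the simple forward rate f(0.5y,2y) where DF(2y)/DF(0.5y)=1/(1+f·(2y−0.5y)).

1 1/2 9551/10000
2 1 9189/10000
3 3/2 551/625
4 2 8529/10000
5 5/2 8311/10000
6 3 8221/10000
7 7/2 819/1000
f(0.5y,2y) = ((9551/10000)/(8529/10000) − 1)/(3/2) = 2044/25587 ≈ 7.9884%

step 1 [0.5y] swap r/2=449/9551: DF=(1 − 449/9551·(0))/(1+449/9551) = 9551/10000 ≈ 0.955100
step 2 [1y] swap r/2=811/18740: DF=(1 − 811/18740·(0.955100))/(1+811/18740) = 9189/10000 ≈ 0.918900
step 3 [1.5y] swap r/2=296/6889: DF=(1 − 296/6889·(0.955100+0.918900))/(1+296/6889) = 551/625 ≈ 0.881600
step 4 [2y] bond c/2=1/200: DF=(348377/400000 − 1/200·(0.955100+0.918900+0.881600))/(1+1/200) = 8529/10000 ≈ 0.852900
step 5 [2.5y] swap r/2=1689/44396: DF=(1 − 1689/44396·(0.955100+0.918900+0.881600+0.852900))/(1+1689/44396) = 8311/10000 ≈ 0.831100
step 6 [3y] swap r/2=593/17539: DF=(1 − 593/17539·(0.955100+0.918900+0.881600+0.852900+0.831100))/(1+593/17539) = 8221/10000 ≈ 0.822100
step 7 [3.5y] bond c/2=9/400: DF=(3823263/4000000 − 9/400·(0.955100+0.918900+0.881600+0.852900+0.831100+0.822100))/(1+9/400) = 819/1000 ≈ 0.819000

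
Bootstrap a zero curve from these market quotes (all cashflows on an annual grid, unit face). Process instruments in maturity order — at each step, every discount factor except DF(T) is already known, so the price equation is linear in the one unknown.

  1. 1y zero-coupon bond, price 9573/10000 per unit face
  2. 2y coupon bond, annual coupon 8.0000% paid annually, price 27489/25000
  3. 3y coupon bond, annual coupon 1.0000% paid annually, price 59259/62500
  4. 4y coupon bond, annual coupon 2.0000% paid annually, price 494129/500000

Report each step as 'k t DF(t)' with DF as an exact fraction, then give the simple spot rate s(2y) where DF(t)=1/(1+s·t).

step 1 [1y] zero: DF = P = 9573/10000 ≈ 0.957300
step 2 [2y] bond c/1=2/25: DF=(27489/25000 − 2/25·(0.957300))/(1+2/25) = 592/625 ≈ 0.947200
step 3 [3y] bond c/1=1/100: DF=(59259/62500 − 1/100·(0.957300+0.947200))/(1+1/100) = 9199/10000 ≈ 0.919900
step 4 [4y] bond c/1=1/50: DF=(494129/500000 − 1/50·(0.957300+0.947200+0.919900))/(1+1/50) = 1827/2000 ≈ 0.913500

1 1 9573/10000
2 2 592/625
3 3 9199/10000
4 4 1827/2000
s(2y) = (1/(592/625) − 1)/(2) = 33/1184 ≈ 2.7872%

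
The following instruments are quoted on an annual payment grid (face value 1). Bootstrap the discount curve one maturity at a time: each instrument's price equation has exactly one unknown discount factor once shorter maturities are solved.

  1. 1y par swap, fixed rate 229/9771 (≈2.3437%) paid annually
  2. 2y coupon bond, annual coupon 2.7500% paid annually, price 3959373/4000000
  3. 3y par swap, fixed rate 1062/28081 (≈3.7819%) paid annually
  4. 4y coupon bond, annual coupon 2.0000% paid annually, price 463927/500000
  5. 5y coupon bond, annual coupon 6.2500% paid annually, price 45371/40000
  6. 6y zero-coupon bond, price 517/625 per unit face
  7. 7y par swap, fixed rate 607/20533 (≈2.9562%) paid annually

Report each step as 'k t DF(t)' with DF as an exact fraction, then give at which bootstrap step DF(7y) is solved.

step 1 [1y] swap r/1=229/9771: DF=(1 − 229/9771·(0))/(1+229/9771) = 9771/10000 ≈ 0.977100
step 2 [2y] bond c/1=11/400: DF=(3959373/4000000 − 11/400·(0.977100))/(1+11/400) = 2343/2500 ≈ 0.937200
step 3 [3y] swap r/1=1062/28081: DF=(1 − 1062/28081·(0.977100+0.937200))/(1+1062/28081) = 4469/5000 ≈ 0.893800
step 4 [4y] bond c/1=1/50: DF=(463927/500000 − 1/50·(0.977100+0.937200+0.893800))/(1+1/50) = 4273/5000 ≈ 0.854600
step 5 [5y] bond c/1=1/16: DF=(45371/40000 − 1/16·(0.977100+0.937200+0.893800+0.854600))/(1+1/16) = 8521/10000 ≈ 0.852100
step 6 [6y] zero: DF = P = 517/625 ≈ 0.827200
step 7 [7y] swap r/1=607/20533: DF=(1 − 607/20533·(0.977100+0.937200+0.893800+0.854600+0.852100+0.827200))/(1+607/20533) = 8179/10000 ≈ 0.817900

1 1 9771/10000
2 2 2343/2500
3 3 4469/5000
4 4 4273/5000
5 5 8521/10000
6 6 517/625
7 7 8179/10000
DF(7y) is solved at step 7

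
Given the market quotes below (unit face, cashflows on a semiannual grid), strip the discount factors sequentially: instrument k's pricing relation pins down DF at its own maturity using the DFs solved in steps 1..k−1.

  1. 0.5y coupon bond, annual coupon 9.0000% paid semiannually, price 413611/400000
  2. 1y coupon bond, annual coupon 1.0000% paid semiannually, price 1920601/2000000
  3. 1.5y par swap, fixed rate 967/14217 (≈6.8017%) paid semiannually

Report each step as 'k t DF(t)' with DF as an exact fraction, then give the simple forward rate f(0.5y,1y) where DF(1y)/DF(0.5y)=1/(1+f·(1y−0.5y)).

1 1/2 1979/2000
2 1 4753/5000
3 3/2 9033/10000
f(0.5y,1y) = ((1979/2000)/(4753/5000) − 1)/(1/2) = 389/4753 ≈ 8.1843%

step 1 [0.5y] bond c/2=9/200: DF=(413611/400000 − 9/200·(0))/(1+9/200) = 1979/2000 ≈ 0.989500
step 2 [1y] bond c/2=1/200: DF=(1920601/2000000 − 1/200·(0.989500))/(1+1/200) = 4753/5000 ≈ 0.950600
step 3 [1.5y] swap r/2=967/28434: DF=(1 − 967/28434·(0.989500+0.950600))/(1+967/28434) = 9033/10000 ≈ 0.903300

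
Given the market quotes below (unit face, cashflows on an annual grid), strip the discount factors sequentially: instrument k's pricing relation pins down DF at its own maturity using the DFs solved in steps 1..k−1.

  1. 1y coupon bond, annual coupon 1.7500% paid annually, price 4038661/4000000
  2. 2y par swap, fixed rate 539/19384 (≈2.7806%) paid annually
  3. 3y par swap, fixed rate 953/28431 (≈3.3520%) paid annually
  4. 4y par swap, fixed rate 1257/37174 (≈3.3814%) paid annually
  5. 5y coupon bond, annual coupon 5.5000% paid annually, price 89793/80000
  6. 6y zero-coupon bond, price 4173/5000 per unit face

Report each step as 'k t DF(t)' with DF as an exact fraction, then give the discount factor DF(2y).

1 1 9923/10000
2 2 9461/10000
3 3 9047/10000
4 4 8743/10000
5 5 8701/10000
6 6 4173/5000
DF(2y) = 9461/10000 ≈ 0.946100

step 1 [1y] bond c/1=7/400: DF=(4038661/4000000 − 7/400·(0))/(1+7/400) = 9923/10000 ≈ 0.992300
step 2 [2y] swap r/1=539/19384: DF=(1 − 539/19384·(0.992300))/(1+539/19384) = 9461/10000 ≈ 0.946100
step 3 [3y] swap r/1=953/28431: DF=(1 − 953/28431·(0.992300+0.946100))/(1+953/28431) = 9047/10000 ≈ 0.904700
step 4 [4y] swap r/1=1257/37174: DF=(1 − 1257/37174·(0.992300+0.946100+0.904700))/(1+1257/37174) = 8743/10000 ≈ 0.874300
step 5 [5y] bond c/1=11/200: DF=(89793/80000 − 11/200·(0.992300+0.946100+0.904700+0.874300))/(1+11/200) = 8701/10000 ≈ 0.870100
step 6 [6y] zero: DF = P = 4173/5000 ≈ 0.834600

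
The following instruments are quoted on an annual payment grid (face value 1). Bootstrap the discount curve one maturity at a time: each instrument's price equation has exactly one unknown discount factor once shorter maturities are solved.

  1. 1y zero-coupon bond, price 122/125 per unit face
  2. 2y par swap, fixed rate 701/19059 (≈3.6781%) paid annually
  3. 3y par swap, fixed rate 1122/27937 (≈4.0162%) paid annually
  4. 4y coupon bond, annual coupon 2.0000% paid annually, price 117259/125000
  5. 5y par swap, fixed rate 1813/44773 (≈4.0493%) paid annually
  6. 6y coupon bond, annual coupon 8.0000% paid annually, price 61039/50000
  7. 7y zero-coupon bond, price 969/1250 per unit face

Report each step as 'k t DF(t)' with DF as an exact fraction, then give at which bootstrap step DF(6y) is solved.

1 1 122/125
2 2 9299/10000
3 3 4439/5000
4 4 8649/10000
5 5 8187/10000
6 6 7987/10000
7 7 969/1250
DF(6y) is solved at step 6

step 1 [1y] zero: DF = P = 122/125 ≈ 0.976000
step 2 [2y] swap r/1=701/19059: DF=(1 − 701/19059·(0.976000))/(1+701/19059) = 9299/10000 ≈ 0.929900
step 3 [3y] swap r/1=1122/27937: DF=(1 − 1122/27937·(0.976000+0.929900))/(1+1122/27937) = 4439/5000 ≈ 0.887800
step 4 [4y] bond c/1=1/50: DF=(117259/125000 − 1/50·(0.976000+0.929900+0.887800))/(1+1/50) = 8649/10000 ≈ 0.864900
step 5 [5y] swap r/1=1813/44773: DF=(1 − 1813/44773·(0.976000+0.929900+0.887800+0.864900))/(1+1813/44773) = 8187/10000 ≈ 0.818700
step 6 [6y] bond c/1=2/25: DF=(61039/50000 − 2/25·(0.976000+0.929900+0.887800+0.864900+0.818700))/(1+2/25) = 7987/10000 ≈ 0.798700
step 7 [7y] zero: DF = P = 969/1250 ≈ 0.775200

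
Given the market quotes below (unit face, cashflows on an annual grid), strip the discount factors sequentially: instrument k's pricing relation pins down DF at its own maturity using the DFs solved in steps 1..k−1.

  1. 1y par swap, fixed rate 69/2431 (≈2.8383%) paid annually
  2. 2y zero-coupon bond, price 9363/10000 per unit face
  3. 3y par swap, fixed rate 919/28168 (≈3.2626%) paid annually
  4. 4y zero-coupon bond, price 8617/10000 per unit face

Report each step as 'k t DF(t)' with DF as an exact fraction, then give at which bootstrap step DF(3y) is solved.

1 1 2431/2500
2 2 9363/10000
3 3 9081/10000
4 4 8617/10000
DF(3y) is solved at step 3

step 1 [1y] swap r/1=69/2431: DF=(1 − 69/2431·(0))/(1+69/2431) = 2431/2500 ≈ 0.972400
step 2 [2y] zero: DF = P = 9363/10000 ≈ 0.936300
step 3 [3y] swap r/1=919/28168: DF=(1 − 919/28168·(0.972400+0.936300))/(1+919/28168) = 9081/10000 ≈ 0.908100
step 4 [4y] zero: DF = P = 8617/10000 ≈ 0.861700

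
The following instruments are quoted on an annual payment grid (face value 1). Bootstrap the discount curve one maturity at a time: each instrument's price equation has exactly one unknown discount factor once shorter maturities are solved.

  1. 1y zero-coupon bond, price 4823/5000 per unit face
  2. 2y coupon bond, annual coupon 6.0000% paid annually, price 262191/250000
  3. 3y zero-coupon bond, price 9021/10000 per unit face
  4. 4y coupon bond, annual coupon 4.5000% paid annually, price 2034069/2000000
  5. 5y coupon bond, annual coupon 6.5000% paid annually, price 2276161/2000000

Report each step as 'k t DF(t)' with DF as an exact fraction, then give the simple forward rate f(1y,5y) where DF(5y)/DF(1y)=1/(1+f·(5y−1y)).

step 1 [1y] zero: DF = P = 4823/5000 ≈ 0.964600
step 2 [2y] bond c/1=3/50: DF=(262191/250000 − 3/50·(0.964600))/(1+3/50) = 2337/2500 ≈ 0.934800
step 3 [3y] zero: DF = P = 9021/10000 ≈ 0.902100
step 4 [4y] bond c/1=9/200: DF=(2034069/2000000 − 9/200·(0.964600+0.934800+0.902100))/(1+9/200) = 4263/5000 ≈ 0.852600
step 5 [5y] bond c/1=13/200: DF=(2276161/2000000 − 13/200·(0.964600+0.934800+0.902100+0.852600))/(1+13/200) = 1057/1250 ≈ 0.845600

1 1 4823/5000
2 2 2337/2500
3 3 9021/10000
4 4 4263/5000
5 5 1057/1250
f(1y,5y) = ((4823/5000)/(1057/1250) − 1)/(4) = 85/2416 ≈ 3.5182%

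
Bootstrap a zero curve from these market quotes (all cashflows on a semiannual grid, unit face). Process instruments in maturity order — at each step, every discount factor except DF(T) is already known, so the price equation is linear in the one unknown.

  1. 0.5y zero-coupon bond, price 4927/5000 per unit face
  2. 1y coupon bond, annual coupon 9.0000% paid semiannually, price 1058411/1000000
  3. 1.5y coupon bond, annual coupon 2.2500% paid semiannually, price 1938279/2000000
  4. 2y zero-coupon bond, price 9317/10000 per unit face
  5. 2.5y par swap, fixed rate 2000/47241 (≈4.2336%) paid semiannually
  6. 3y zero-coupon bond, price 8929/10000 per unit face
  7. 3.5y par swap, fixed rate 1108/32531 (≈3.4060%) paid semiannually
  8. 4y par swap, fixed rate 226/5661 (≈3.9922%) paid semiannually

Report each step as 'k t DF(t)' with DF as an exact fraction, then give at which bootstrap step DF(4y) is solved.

step 1 [0.5y] zero: DF = P = 4927/5000 ≈ 0.985400
step 2 [1y] bond c/2=9/200: DF=(1058411/1000000 − 9/200·(0.985400))/(1+9/200) = 1213/1250 ≈ 0.970400
step 3 [1.5y] bond c/2=9/800: DF=(1938279/2000000 − 9/800·(0.985400+0.970400))/(1+9/800) = 4683/5000 ≈ 0.936600
step 4 [2y] zero: DF = P = 9317/10000 ≈ 0.931700
step 5 [2.5y] swap r/2=1000/47241: DF=(1 − 1000/47241·(0.985400+0.970400+0.936600+0.931700))/(1+1000/47241) = 9/10 ≈ 0.900000
step 6 [3y] zero: DF = P = 8929/10000 ≈ 0.892900
step 7 [3.5y] swap r/2=554/32531: DF=(1 − 554/32531·(0.985400+0.970400+0.936600+0.931700+0.900000+0.892900))/(1+554/32531) = 2223/2500 ≈ 0.889200
step 8 [4y] swap r/2=113/5661: DF=(1 − 113/5661·(0.985400+0.970400+0.936600+0.931700+0.900000+0.892900+0.889200))/(1+113/5661) = 8531/10000 ≈ 0.853100

1 1/2 4927/5000
2 1 1213/1250
3 3/2 4683/5000
4 2 9317/10000
5 5/2 9/10
6 3 8929/10000
7 7/2 2223/2500
8 4 8531/10000
DF(4y) is solved at step 8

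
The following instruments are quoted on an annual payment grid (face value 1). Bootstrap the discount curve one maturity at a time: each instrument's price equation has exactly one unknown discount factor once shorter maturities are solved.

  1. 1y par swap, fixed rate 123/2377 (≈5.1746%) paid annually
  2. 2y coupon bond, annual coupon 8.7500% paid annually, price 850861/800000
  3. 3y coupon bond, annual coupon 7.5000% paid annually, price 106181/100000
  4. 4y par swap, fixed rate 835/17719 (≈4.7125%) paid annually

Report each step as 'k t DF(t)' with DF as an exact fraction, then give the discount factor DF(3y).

1 1 2377/2500
2 2 1803/2000
3 3 1717/2000
4 4 833/1000
DF(3y) = 1717/2000 ≈ 0.858500

step 1 [1y] swap r/1=123/2377: DF=(1 − 123/2377·(0))/(1+123/2377) = 2377/2500 ≈ 0.950800
step 2 [2y] bond c/1=7/80: DF=(850861/800000 − 7/80·(0.950800))/(1+7/80) = 1803/2000 ≈ 0.901500
step 3 [3y] bond c/1=3/40: DF=(106181/100000 − 3/40·(0.950800+0.901500))/(1+3/40) = 1717/2000 ≈ 0.858500
step 4 [4y] swap r/1=835/17719: DF=(1 − 835/17719·(0.950800+0.901500+0.858500))/(1+835/17719) = 833/1000 ≈ 0.833000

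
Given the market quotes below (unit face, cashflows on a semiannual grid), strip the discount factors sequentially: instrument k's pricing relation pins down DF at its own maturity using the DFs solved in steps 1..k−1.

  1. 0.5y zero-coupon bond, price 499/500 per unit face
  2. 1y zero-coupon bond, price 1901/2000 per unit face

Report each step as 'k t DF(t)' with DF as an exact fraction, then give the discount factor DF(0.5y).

step 1 [0.5y] zero: DF = P = 499/500 ≈ 0.998000
step 2 [1y] zero: DF = P = 1901/2000 ≈ 0.950500

1 1/2 499/500
2 1 1901/2000
DF(0.5y) = 499/500 ≈ 0.998000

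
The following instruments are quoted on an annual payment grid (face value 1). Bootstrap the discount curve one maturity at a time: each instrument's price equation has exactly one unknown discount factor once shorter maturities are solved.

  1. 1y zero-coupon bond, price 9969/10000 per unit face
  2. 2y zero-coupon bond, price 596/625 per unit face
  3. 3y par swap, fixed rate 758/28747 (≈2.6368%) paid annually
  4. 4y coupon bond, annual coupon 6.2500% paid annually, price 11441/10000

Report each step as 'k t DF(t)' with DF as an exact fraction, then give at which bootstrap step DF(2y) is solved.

1 1 9969/10000
2 2 596/625
3 3 4621/5000
4 4 9077/10000
DF(2y) is solved at step 2

step 1 [1y] zero: DF = P = 9969/10000 ≈ 0.996900
step 2 [2y] zero: DF = P = 596/625 ≈ 0.953600
step 3 [3y] swap r/1=758/28747: DF=(1 − 758/28747·(0.996900+0.953600))/(1+758/28747) = 4621/5000 ≈ 0.924200
step 4 [4y] bond c/1=1/16: DF=(11441/10000 − 1/16·(0.996900+0.953600+0.924200))/(1+1/16) = 9077/10000 ≈ 0.907700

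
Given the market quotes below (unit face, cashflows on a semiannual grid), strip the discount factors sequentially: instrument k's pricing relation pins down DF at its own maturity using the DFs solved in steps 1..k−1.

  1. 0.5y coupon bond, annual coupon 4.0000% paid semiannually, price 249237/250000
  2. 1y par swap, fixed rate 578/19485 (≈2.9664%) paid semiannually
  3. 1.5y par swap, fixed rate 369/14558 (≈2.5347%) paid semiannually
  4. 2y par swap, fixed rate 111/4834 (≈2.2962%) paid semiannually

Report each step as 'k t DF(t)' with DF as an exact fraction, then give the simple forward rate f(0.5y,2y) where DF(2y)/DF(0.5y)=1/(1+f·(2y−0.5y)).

1 1/2 4887/5000
2 1 9711/10000
3 3/2 9631/10000
4 2 2389/2500
f(0.5y,2y) = ((4887/5000)/(2389/2500) − 1)/(3/2) = 109/7167 ≈ 1.5209%

step 1 [0.5y] bond c/2=1/50: DF=(249237/250000 − 1/50·(0))/(1+1/50) = 4887/5000 ≈ 0.977400
step 2 [1y] swap r/2=289/19485: DF=(1 − 289/19485·(0.977400))/(1+289/19485) = 9711/10000 ≈ 0.971100
step 3 [1.5y] swap r/2=369/29116: DF=(1 − 369/29116·(0.977400+0.971100))/(1+369/29116) = 9631/10000 ≈ 0.963100
step 4 [2y] swap r/2=111/9668: DF=(1 − 111/9668·(0.977400+0.971100+0.963100))/(1+111/9668) = 2389/2500 ≈ 0.955600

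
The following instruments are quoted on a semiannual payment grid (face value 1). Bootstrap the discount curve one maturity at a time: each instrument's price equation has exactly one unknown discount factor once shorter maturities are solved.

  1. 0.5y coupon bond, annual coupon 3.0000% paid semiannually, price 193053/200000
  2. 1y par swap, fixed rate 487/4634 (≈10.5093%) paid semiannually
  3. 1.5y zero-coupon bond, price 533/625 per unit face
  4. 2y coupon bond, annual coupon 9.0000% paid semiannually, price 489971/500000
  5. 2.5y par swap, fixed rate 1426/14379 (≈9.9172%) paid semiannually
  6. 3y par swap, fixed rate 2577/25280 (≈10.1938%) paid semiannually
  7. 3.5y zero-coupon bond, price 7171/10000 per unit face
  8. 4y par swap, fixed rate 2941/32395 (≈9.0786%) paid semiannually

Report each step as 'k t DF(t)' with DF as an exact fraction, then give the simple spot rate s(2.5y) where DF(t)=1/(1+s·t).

1 1/2 951/1000
2 1 4513/5000
3 3/2 533/625
4 2 2053/2500
5 5/2 7861/10000
6 3 7423/10000
7 7/2 7171/10000
8 4 7059/10000
s(2.5y) = (1/(7861/10000) − 1)/(5/2) = 4278/39305 ≈ 10.8841%

step 1 [0.5y] bond c/2=3/200: DF=(193053/200000 − 3/200·(0))/(1+3/200) = 951/1000 ≈ 0.951000
step 2 [1y] swap r/2=487/9268: DF=(1 − 487/9268·(0.951000))/(1+487/9268) = 4513/5000 ≈ 0.902600
step 3 [1.5y] zero: DF = P = 533/625 ≈ 0.852800
step 4 [2y] bond c/2=9/200: DF=(489971/500000 − 9/200·(0.951000+0.902600+0.852800))/(1+9/200) = 2053/2500 ≈ 0.821200
step 5 [2.5y] swap r/2=713/14379: DF=(1 − 713/14379·(0.951000+0.902600+0.852800+0.821200))/(1+713/14379) = 7861/10000 ≈ 0.786100
step 6 [3y] swap r/2=2577/50560: DF=(1 − 2577/50560·(0.951000+0.902600+0.852800+0.821200+0.786100))/(1+2577/50560) = 7423/10000 ≈ 0.742300
step 7 [3.5y] zero: DF = P = 7171/10000 ≈ 0.717100
step 8 [4y] swap r/2=2941/64790: DF=(1 − 2941/64790·(0.951000+0.902600+0.852800+0.821200+0.786100+0.742300+0.717100))/(1+2941/64790) = 7059/10000 ≈ 0.705900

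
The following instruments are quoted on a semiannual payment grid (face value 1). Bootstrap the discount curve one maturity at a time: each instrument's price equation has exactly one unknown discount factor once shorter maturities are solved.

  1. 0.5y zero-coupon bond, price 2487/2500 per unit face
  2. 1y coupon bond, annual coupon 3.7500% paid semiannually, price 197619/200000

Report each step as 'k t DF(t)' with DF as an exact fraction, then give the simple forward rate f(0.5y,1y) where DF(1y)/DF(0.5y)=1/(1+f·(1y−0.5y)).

step 1 [0.5y] zero: DF = P = 2487/2500 ≈ 0.994800
step 2 [1y] bond c/2=3/160: DF=(197619/200000 − 3/160·(0.994800))/(1+3/160) = 2379/2500 ≈ 0.951600

1 1/2 2487/2500
2 1 2379/2500
f(0.5y,1y) = ((2487/2500)/(2379/2500) − 1)/(1/2) = 72/793 ≈ 9.0794%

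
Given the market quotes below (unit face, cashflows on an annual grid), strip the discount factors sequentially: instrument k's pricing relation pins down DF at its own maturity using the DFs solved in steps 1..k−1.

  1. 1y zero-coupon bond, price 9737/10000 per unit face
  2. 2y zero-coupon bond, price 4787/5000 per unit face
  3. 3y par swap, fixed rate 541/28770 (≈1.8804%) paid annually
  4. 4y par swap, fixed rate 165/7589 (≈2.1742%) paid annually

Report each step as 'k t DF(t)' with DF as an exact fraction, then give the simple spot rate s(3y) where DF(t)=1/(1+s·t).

step 1 [1y] zero: DF = P = 9737/10000 ≈ 0.973700
step 2 [2y] zero: DF = P = 4787/5000 ≈ 0.957400
step 3 [3y] swap r/1=541/28770: DF=(1 − 541/28770·(0.973700+0.957400))/(1+541/28770) = 9459/10000 ≈ 0.945900
step 4 [4y] swap r/1=165/7589: DF=(1 − 165/7589·(0.973700+0.957400+0.945900))/(1+165/7589) = 367/400 ≈ 0.917500

1 1 9737/10000
2 2 4787/5000
3 3 9459/10000
4 4 367/400
s(3y) = (1/(9459/10000) − 1)/(3) = 541/28377 ≈ 1.9065%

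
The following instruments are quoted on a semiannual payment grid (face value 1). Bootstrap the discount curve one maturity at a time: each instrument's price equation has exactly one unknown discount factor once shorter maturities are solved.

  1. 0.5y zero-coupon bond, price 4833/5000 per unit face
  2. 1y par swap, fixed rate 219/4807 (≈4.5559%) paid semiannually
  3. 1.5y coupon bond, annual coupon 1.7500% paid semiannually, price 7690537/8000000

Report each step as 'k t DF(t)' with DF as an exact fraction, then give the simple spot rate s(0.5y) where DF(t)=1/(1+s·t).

1 1/2 4833/5000
2 1 4781/5000
3 3/2 9363/10000
s(0.5y) = (1/(4833/5000) − 1)/(1/2) = 334/4833 ≈ 6.9108%

step 1 [0.5y] zero: DF = P = 4833/5000 ≈ 0.966600
step 2 [1y] swap r/2=219/9614: DF=(1 − 219/9614·(0.966600))/(1+219/9614) = 4781/5000 ≈ 0.956200
step 3 [1.5y] bond c/2=7/800: DF=(7690537/8000000 − 7/800·(0.966600+0.956200))/(1+7/800) = 9363/10000 ≈ 0.936300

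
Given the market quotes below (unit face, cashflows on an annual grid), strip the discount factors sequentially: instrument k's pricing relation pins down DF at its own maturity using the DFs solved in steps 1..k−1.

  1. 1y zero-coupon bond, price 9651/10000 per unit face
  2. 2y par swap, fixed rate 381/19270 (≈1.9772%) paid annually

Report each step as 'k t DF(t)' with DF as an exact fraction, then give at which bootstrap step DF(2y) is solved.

1 1 9651/10000
2 2 9619/10000
DF(2y) is solved at step 2

step 1 [1y] zero: DF = P = 9651/10000 ≈ 0.965100
step 2 [2y] swap r/1=381/19270: DF=(1 − 381/19270·(0.965100))/(1+381/19270) = 9619/10000 ≈ 0.961900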